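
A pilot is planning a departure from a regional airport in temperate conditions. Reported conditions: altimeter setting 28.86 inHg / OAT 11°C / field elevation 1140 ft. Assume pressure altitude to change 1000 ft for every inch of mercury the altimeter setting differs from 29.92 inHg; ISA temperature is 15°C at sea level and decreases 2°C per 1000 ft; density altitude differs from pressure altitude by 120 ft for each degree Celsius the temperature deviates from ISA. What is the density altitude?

Pressure altitude = 1140 + (29.92 − 28.86) × 1000 = 1140 + (+1060) = 2200 ft.
ISA temperature at 2200 ft = 15 − 2 × (2200/1000) = 10.6°C.
ISA deviation = 11 − 10.6 = +0.4°C.
Density altitude = 2200 + 120 × (0.4) = 2248 ft.

2248 ft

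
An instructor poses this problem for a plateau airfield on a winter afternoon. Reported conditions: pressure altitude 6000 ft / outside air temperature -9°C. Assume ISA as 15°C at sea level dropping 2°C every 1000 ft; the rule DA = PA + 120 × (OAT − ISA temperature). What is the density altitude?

4560 ft

ISA temperature at 6000 ft = 15 − 2 × (6000/1000) = 3°C.
ISA deviation = -9 − 3 = -12°C.
Density altitude = 6000 + 120 × (-12) = 6000 + (-1440) = 4560 ft.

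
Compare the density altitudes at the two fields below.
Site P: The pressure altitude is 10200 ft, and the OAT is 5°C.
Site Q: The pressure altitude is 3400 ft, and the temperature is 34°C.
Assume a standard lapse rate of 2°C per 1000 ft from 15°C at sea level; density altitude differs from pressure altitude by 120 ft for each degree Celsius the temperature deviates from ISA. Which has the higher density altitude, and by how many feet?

Site P: ISA temp = -5.4°C, deviation +10.4°C, DA = 10200 + 120 × 10.4 = 11448 ft.
Site Q: ISA temp = 8.2°C, deviation +25.8°C, DA = 3400 + 120 × 25.8 = 6496 ft.
Site P is higher by 11448 − 6496 = 4952 ft.

Site P by 4952 ft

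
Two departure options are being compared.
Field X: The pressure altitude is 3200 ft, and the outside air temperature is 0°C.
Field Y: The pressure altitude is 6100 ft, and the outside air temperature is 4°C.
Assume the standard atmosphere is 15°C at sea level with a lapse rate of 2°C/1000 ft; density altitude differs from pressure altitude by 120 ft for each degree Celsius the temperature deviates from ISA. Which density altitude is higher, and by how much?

Field X: ISA temp = 8.6°C, deviation -8.6°C, DA = 3200 + 120 × (-8.6) = 2168 ft.
Field Y: ISA temp = 2.8°C, deviation +1.2°C, DA = 6100 + 120 × 1.2 = 6244 ft.
Field Y is higher by 6244 − 2168 = 4076 ft.

Field Y by 4076 ft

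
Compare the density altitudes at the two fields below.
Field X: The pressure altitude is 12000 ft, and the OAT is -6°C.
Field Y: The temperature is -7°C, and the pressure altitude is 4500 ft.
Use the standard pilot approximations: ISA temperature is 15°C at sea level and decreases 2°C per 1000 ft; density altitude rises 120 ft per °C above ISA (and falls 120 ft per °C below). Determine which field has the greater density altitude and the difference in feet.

Field X by 9420 ft

Field X: ISA temp = -9°C, deviation +3°C, DA = 12000 + 120 × 3 = 12360 ft.
Field Y: ISA temp = 6°C, deviation -13°C, DA = 4500 + 120 × (-13) = 2940 ft.
Field X is higher by 12360 − 2940 = 9420 ft.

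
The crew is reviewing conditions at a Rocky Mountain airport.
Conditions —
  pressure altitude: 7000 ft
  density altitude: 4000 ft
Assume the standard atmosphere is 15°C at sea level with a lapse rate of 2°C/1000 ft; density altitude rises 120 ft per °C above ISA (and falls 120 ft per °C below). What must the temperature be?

Density altitude − pressure altitude = 4000 − 7000 = -3000 ft.
At 120 ft/°C that is an ISA deviation of -3000/120 = -25°C.
ISA temperature at 7000 ft = 15 − 2 × (7000/1000) = 1°C.
OAT = ISA + deviation = 1 + (-25) = -24°C.

-24°C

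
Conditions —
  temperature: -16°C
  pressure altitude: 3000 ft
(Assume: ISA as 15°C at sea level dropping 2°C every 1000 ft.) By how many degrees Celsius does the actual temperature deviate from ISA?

ISA temperature at 3000 ft = 15 − 2 × (3000/1000) = 9°C.
Deviation = OAT − ISA = -16 − 9 = -25°C.

ISA-25°C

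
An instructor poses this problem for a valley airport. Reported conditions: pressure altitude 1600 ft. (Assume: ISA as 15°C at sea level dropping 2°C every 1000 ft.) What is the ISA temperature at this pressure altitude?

ISA temperature = 15 − 2 × (1600/1000) = 15 − 3.2 = 11.8°C.

11.8°C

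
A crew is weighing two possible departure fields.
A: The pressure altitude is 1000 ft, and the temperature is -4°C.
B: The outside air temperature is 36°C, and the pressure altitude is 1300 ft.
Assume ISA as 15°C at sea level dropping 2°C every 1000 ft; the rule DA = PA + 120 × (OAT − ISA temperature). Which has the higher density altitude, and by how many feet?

B by 5172 ft

A: ISA temp = 13°C, deviation -17°C, DA = 1000 + 120 × (-17) = -1040 ft.
B: ISA temp = 12.4°C, deviation +23.6°C, DA = 1300 + 120 × 23.6 = 4132 ft.
B is higher by 4132 − (-1040) = 5172 ft.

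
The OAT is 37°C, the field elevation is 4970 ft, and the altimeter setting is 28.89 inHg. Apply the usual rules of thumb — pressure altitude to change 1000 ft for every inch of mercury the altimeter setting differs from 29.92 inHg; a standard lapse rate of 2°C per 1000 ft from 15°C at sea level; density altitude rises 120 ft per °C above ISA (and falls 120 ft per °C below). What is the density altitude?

Pressure altitude = 4970 + (29.92 − 28.89) × 1000 = 4970 + (+1030) = 6000 ft.
ISA temperature at 6000 ft = 15 − 2 × (6000/1000) = 3°C.
ISA deviation = 37 − 3 = +34°C.
Density altitude = 6000 + 120 × (34) = 10080 ft.

10080 ft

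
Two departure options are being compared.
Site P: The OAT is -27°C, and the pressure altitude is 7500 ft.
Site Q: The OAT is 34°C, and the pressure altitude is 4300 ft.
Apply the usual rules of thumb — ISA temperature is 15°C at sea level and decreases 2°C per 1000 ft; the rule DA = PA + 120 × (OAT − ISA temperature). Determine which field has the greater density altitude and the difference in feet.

Site Q by 3352 ft

Site P: ISA temp = 0°C, deviation -27°C, DA = 7500 + 120 × (-27) = 4260 ft.
Site Q: ISA temp = 6.4°C, deviation +27.6°C, DA = 4300 + 120 × 27.6 = 7612 ft.
Site Q is higher by 7612 − 4260 = 3352 ft.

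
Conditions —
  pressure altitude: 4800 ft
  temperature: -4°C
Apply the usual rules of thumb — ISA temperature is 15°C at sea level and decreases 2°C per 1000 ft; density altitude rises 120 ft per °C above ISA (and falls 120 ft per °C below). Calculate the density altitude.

3672 ft

ISA temperature at 4800 ft = 15 − 2 × (4800/1000) = 5.4°C.
ISA deviation = -4 − 5.4 = -9.4°C.
Density altitude = 4800 + 120 × (-9.4) = 4800 + (-1128) = 3672 ft.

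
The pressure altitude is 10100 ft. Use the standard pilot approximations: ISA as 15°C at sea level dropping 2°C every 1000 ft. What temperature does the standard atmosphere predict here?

ISA temperature = 15 − 2 × (10100/1000) = 15 − 20.2 = -5.2°C.

-5.2°C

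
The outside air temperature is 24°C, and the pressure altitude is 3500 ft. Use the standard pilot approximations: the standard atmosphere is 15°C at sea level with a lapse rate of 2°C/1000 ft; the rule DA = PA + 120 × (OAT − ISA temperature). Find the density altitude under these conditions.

5420 ft

ISA temperature at 3500 ft = 15 − 2 × (3500/1000) = 8°C.
ISA deviation = 24 − 8 = +16°C.
Density altitude = 3500 + 120 × (16) = 3500 + (+1920) = 5420 ft.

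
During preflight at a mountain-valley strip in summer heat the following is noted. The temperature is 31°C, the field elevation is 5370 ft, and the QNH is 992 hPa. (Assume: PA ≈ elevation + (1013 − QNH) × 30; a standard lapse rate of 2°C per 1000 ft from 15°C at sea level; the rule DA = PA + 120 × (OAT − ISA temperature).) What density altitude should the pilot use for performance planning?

Pressure altitude = 5370 + (1013 − 992) × 30 = 5370 + (+630) = 6000 ft.
ISA temperature at 6000 ft = 15 − 2 × (6000/1000) = 3°C.
ISA deviation = 31 − 3 = +28°C.
Density altitude = 6000 + 120 × (28) = 9360 ft.

9360 ft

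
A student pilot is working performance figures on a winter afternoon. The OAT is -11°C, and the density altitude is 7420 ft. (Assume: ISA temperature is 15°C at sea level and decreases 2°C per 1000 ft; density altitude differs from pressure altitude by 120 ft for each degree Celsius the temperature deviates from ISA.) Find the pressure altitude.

DA = PA + 120 × (OAT − (15 − 2·PA/1000)) = PA + 120·OAT − 1800 + 0.24·PA = 1.24·PA + 120·OAT − 1800.
So 1.24·PA = 7420 − 120 × (-11) + 1800 = 10540.
PA = 10540 / 1.24 = 8500 ft.

8500 ft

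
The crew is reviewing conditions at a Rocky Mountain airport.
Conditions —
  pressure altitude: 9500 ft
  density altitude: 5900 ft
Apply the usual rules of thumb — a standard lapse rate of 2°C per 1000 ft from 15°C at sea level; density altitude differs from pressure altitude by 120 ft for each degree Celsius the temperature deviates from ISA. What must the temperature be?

-34°C

Density altitude − pressure altitude = 5900 − 9500 = -3600 ft.
At 120 ft/°C that is an ISA deviation of -3600/120 = -30°C.
ISA temperature at 9500 ft = 15 − 2 × (9500/1000) = -4°C.
OAT = ISA + deviation = -4 + (-30) = -34°C.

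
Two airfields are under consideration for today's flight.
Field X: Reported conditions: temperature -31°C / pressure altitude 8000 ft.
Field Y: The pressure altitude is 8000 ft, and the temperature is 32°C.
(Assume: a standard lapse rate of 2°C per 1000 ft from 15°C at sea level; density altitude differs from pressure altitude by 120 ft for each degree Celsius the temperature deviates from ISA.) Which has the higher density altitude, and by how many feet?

Field Y by 7560 ft

Field X: ISA temp = -1°C, deviation -30°C, DA = 8000 + 120 × (-30) = 4400 ft.
Field Y: ISA temp = -1°C, deviation +33°C, DA = 8000 + 120 × 33 = 11960 ft.
Field Y is higher by 11960 − 4400 = 7560 ft.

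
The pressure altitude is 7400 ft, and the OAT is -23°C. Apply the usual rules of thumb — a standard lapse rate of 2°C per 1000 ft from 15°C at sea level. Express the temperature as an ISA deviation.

ISA-23.2°C

ISA temperature at 7400 ft = 15 − 2 × (7400/1000) = 0.2°C.
Deviation = OAT − ISA = -23 − 0.2 = -23.2°C.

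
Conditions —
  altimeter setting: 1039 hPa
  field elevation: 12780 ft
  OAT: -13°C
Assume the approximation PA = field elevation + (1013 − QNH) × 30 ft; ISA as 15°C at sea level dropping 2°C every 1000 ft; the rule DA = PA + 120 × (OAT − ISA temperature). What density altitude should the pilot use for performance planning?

Pressure altitude = 12780 + (1013 − 1039) × 30 = 12780 + (-780) = 12000 ft.
ISA temperature at 12000 ft = 15 − 2 × (12000/1000) = -9°C.
ISA deviation = -13 − (-9) = -4°C.
Density altitude = 12000 + 120 × (-4) = 11520 ft.

11520 ft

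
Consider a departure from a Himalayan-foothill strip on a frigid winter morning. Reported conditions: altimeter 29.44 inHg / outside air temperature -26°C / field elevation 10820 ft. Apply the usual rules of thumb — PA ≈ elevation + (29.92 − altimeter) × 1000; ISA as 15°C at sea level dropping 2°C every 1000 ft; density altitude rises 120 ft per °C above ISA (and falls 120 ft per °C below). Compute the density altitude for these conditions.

9092 ft

Pressure altitude = 10820 + (29.92 − 29.44) × 1000 = 10820 + (+480) = 11300 ft.
ISA temperature at 11300 ft = 15 − 2 × (11300/1000) = -7.6°C.
ISA deviation = -26 − (-7.6) = -18.4°C.
Density altitude = 11300 + 120 × (-18.4) = 9092 ft.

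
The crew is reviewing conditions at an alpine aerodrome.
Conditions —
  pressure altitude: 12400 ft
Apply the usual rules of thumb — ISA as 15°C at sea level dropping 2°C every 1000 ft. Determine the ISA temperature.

-9.8°C

ISA temperature = 15 − 2 × (12400/1000) = 15 − 24.8 = -9.8°C.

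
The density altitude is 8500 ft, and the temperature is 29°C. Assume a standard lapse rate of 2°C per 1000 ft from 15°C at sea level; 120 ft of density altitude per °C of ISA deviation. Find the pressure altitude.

DA = PA + 120 × (OAT − (15 − 2·PA/1000)) = PA + 120·OAT − 1800 + 0.24·PA = 1.24·PA + 120·OAT − 1800.
So 1.24·PA = 8500 − 120 × 29 + 1800 = 6820.
PA = 6820 / 1.24 = 5500 ft.

5500 ft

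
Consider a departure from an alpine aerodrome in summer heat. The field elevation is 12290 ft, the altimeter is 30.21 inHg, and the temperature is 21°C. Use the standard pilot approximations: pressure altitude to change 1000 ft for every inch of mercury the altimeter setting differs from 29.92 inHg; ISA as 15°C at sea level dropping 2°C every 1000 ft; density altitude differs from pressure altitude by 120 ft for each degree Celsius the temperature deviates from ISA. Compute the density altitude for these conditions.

15600 ft

Pressure altitude = 12290 + (29.92 − 30.21) × 1000 = 12290 + (-290) = 12000 ft.
ISA temperature at 12000 ft = 15 − 2 × (12000/1000) = -9°C.
ISA deviation = 21 − (-9) = +30°C.
Density altitude = 12000 + 120 × (30) = 15600 ft.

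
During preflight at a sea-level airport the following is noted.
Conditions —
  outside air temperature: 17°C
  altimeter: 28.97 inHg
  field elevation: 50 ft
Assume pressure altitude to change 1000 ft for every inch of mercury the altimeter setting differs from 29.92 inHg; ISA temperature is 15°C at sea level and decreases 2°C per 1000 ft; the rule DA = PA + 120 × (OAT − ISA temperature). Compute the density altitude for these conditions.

1480 ft

Pressure altitude = 50 + (29.92 − 28.97) × 1000 = 50 + (+950) = 1000 ft.
ISA temperature at 1000 ft = 15 − 2 × (1000/1000) = 13°C.
ISA deviation = 17 − 13 = +4°C.
Density altitude = 1000 + 120 × (4) = 1480 ft.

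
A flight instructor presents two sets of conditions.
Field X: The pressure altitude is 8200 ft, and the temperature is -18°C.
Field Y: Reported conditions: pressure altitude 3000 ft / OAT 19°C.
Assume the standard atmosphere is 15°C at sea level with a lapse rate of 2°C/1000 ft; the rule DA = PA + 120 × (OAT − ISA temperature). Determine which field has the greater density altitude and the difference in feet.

Field X: ISA temp = -1.4°C, deviation -16.6°C, DA = 8200 + 120 × (-16.6) = 6208 ft.
Field Y: ISA temp = 9°C, deviation +10°C, DA = 3000 + 120 × 10 = 4200 ft.
Field X is higher by 6208 − 4200 = 2008 ft.

Field X by 2008 ft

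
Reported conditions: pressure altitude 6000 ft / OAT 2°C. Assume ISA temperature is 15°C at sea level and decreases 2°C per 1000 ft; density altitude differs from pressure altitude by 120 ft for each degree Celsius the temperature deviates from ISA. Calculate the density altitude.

ISA temperature at 6000 ft = 15 − 2 × (6000/1000) = 3°C.
ISA deviation = 2 − 3 = -1°C.
Density altitude = 6000 + 120 × (-1) = 6000 + (-120) = 5880 ft.

5880 ft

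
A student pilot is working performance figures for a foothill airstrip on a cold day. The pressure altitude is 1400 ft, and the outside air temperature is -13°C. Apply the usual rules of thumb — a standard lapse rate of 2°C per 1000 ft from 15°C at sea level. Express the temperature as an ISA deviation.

ISA temperature at 1400 ft = 15 − 2 × (1400/1000) = 12.2°C.
Deviation = OAT − ISA = -13 − 12.2 = -25.2°C.

ISA-25.2°C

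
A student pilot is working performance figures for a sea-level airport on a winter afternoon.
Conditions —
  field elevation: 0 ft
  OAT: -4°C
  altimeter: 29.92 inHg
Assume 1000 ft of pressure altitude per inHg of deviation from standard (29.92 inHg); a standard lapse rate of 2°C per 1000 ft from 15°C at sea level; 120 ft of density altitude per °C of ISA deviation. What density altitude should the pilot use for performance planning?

Pressure altitude = 0 + (29.92 − 29.92) × 1000 = 0 + (0) = 0 ft.
ISA temperature at 0 ft = 15 − 2 × (0/1000) = 15°C.
ISA deviation = -4 − 15 = -19°C.
Density altitude = 0 + 120 × (-19) = -2280 ft.

-2280 ft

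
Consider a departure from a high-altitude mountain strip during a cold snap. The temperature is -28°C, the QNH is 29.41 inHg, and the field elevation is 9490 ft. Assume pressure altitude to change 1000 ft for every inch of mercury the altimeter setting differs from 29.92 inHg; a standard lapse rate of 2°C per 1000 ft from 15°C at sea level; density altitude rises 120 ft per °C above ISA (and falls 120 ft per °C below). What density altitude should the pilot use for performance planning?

Pressure altitude = 9490 + (29.92 − 29.41) × 1000 = 9490 + (+510) = 10000 ft.
ISA temperature at 10000 ft = 15 − 2 × (10000/1000) = -5°C.
ISA deviation = -28 − (-5) = -23°C.
Density altitude = 10000 + 120 × (-23) = 7240 ft.

7240 ft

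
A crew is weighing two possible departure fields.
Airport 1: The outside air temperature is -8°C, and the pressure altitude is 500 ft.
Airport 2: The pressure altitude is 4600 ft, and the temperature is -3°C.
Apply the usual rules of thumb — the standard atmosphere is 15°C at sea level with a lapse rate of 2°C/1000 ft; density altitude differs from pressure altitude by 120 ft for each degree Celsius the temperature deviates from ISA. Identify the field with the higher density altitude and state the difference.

Airport 1: ISA temp = 14°C, deviation -22°C, DA = 500 + 120 × (-22) = -2140 ft.
Airport 2: ISA temp = 5.8°C, deviation -8.8°C, DA = 4600 + 120 × (-8.8) = 3544 ft.
Airport 2 is higher by 3544 − (-2140) = 5684 ft.

Airport 2 by 5684 ft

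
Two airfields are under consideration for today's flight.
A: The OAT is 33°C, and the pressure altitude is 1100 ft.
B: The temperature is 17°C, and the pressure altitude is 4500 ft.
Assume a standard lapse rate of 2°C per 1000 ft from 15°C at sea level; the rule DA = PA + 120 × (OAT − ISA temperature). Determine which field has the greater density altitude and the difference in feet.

B by 2296 ft

A: ISA temp = 12.8°C, deviation +20.2°C, DA = 1100 + 120 × 20.2 = 3524 ft.
B: ISA temp = 6°C, deviation +11°C, DA = 4500 + 120 × 11 = 5820 ft.
B is higher by 5820 − 3524 = 2296 ft.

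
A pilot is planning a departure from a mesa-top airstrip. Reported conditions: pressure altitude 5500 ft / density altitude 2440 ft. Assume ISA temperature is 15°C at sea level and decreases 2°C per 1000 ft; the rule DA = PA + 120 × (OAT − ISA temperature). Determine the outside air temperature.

-21.5°C

Density altitude − pressure altitude = 2440 − 5500 = -3060 ft.
At 120 ft/°C that is an ISA deviation of -3060/120 = -25.5°C.
ISA temperature at 5500 ft = 15 − 2 × (5500/1000) = 4°C.
OAT = ISA + deviation = 4 + (-25.5) = -21.5°C.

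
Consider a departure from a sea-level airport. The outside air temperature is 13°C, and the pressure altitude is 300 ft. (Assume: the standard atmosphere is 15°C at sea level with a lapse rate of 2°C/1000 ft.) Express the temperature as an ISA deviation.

ISA temperature at 300 ft = 15 − 2 × (300/1000) = 14.4°C.
Deviation = OAT − ISA = 13 − 14.4 = -1.4°C.

ISA-1.4°C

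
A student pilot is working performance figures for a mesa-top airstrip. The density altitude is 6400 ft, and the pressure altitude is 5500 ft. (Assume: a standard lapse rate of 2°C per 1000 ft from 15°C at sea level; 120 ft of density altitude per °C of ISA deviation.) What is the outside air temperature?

11.5°C

Density altitude − pressure altitude = 6400 − 5500 = +900 ft.
At 120 ft/°C that is an ISA deviation of 900/120 = +7.5°C.
ISA temperature at 5500 ft = 15 − 2 × (5500/1000) = 4°C.
OAT = ISA + deviation = 4 + (+7.5) = 11.5°C.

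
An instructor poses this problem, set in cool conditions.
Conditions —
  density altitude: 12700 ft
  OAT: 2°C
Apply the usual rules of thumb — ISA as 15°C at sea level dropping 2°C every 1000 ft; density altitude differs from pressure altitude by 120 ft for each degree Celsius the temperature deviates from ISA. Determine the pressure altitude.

11500 ft

DA = PA + 120 × (OAT − (15 − 2·PA/1000)) = PA + 120·OAT − 1800 + 0.24·PA = 1.24·PA + 120·OAT − 1800.
So 1.24·PA = 12700 − 120 × 2 + 1800 = 14260.
PA = 14260 / 1.24 = 11500 ft.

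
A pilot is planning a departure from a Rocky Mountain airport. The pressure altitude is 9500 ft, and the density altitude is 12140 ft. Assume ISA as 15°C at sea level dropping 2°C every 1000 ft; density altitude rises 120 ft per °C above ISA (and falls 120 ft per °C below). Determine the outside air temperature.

18°C

Density altitude − pressure altitude = 12140 − 9500 = +2640 ft.
At 120 ft/°C that is an ISA deviation of 2640/120 = +22°C.
ISA temperature at 9500 ft = 15 − 2 × (9500/1000) = -4°C.
OAT = ISA + deviation = -4 + (+22) = 18°C.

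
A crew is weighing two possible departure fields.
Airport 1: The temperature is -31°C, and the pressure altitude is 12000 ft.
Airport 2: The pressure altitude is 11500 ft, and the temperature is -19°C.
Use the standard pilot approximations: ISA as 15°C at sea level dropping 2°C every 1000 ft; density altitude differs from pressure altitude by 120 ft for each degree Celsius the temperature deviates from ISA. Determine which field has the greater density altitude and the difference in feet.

Airport 1: ISA temp = -9°C, deviation -22°C, DA = 12000 + 120 × (-22) = 9360 ft.
Airport 2: ISA temp = -8°C, deviation -11°C, DA = 11500 + 120 × (-11) = 10180 ft.
Airport 2 is higher by 10180 − 9360 = 820 ft.

Airport 2 by 820 ft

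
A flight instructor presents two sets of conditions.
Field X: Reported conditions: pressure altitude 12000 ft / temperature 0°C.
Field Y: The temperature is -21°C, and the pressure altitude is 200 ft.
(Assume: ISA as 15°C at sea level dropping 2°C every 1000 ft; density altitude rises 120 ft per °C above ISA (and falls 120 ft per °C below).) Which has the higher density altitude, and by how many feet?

Field X: ISA temp = -9°C, deviation +9°C, DA = 12000 + 120 × 9 = 13080 ft.
Field Y: ISA temp = 14.6°C, deviation -35.6°C, DA = 200 + 120 × (-35.6) = -4072 ft.
Field X is higher by 13080 − (-4072) = 17152 ft.

Field X by 17152 ft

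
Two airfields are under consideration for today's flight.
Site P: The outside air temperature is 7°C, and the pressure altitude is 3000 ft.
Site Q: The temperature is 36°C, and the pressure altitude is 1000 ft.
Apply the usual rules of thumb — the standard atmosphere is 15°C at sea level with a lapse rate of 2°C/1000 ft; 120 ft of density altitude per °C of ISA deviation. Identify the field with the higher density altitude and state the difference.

Site P: ISA temp = 9°C, deviation -2°C, DA = 3000 + 120 × (-2) = 2760 ft.
Site Q: ISA temp = 13°C, deviation +23°C, DA = 1000 + 120 × 23 = 3760 ft.
Site Q is higher by 3760 − 2760 = 1000 ft.

Site Q by 1000 ft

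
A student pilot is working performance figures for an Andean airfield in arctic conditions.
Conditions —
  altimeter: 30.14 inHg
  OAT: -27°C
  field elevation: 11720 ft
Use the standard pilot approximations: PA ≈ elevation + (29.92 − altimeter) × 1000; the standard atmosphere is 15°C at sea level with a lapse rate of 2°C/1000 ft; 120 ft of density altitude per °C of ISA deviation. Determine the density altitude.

Pressure altitude = 11720 + (29.92 − 30.14) × 1000 = 11720 + (-220) = 11500 ft.
ISA temperature at 11500 ft = 15 − 2 × (11500/1000) = -8°C.
ISA deviation = -27 − (-8) = -19°C.
Density altitude = 11500 + 120 × (-19) = 9220 ft.

9220 ft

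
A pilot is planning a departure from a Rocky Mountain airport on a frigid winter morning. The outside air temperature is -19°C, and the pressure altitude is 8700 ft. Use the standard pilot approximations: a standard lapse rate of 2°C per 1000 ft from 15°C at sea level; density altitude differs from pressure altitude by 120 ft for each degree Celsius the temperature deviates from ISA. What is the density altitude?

6708 ft

ISA temperature at 8700 ft = 15 − 2 × (8700/1000) = -2.4°C.
ISA deviation = -19 − (-2.4) = -16.6°C.
Density altitude = 8700 + 120 × (-16.6) = 8700 + (-1992) = 6708 ft.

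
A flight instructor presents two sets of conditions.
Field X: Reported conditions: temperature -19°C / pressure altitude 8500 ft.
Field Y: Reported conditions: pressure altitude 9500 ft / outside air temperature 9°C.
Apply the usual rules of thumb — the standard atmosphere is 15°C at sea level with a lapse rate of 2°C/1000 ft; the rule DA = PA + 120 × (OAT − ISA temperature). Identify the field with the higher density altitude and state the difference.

Field X: ISA temp = -2°C, deviation -17°C, DA = 8500 + 120 × (-17) = 6460 ft.
Field Y: ISA temp = -4°C, deviation +13°C, DA = 9500 + 120 × 13 = 11060 ft.
Field Y is higher by 11060 − 6460 = 4600 ft.

Field Y by 4600 ft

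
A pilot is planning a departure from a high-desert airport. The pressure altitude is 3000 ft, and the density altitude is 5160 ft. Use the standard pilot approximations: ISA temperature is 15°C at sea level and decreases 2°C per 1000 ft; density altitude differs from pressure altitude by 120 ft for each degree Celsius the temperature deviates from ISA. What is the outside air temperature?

27°C

Density altitude − pressure altitude = 5160 − 3000 = +2160 ft.
At 120 ft/°C that is an ISA deviation of 2160/120 = +18°C.
ISA temperature at 3000 ft = 15 − 2 × (3000/1000) = 9°C.
OAT = ISA + deviation = 9 + (+18) = 27°C.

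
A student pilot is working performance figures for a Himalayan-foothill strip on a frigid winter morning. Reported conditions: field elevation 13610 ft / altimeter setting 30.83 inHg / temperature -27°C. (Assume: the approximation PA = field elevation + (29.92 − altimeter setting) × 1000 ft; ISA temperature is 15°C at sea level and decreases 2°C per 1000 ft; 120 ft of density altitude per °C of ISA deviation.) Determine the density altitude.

Pressure altitude = 13610 + (29.92 − 30.83) × 1000 = 13610 + (-910) = 12700 ft.
ISA temperature at 12700 ft = 15 − 2 × (12700/1000) = -10.4°C.
ISA deviation = -27 − (-10.4) = -16.6°C.
Density altitude = 12700 + 120 × (-16.6) = 10708 ft.

10708 ft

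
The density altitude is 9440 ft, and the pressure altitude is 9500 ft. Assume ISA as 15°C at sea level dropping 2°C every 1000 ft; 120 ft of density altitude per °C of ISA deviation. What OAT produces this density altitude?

-4.5°C

Density altitude − pressure altitude = 9440 − 9500 = -60 ft.
At 120 ft/°C that is an ISA deviation of -60/120 = -0.5°C.
ISA temperature at 9500 ft = 15 − 2 × (9500/1000) = -4°C.
OAT = ISA + deviation = -4 + (-0.5) = -4.5°C.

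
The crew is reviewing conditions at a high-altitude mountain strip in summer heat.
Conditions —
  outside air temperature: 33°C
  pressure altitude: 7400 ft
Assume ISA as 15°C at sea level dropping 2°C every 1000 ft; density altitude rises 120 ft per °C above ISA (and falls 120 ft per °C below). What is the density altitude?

ISA temperature at 7400 ft = 15 − 2 × (7400/1000) = 0.2°C.
ISA deviation = 33 − 0.2 = +32.8°C.
Density altitude = 7400 + 120 × (32.8) = 7400 + (+3936) = 11336 ft.

11336 ft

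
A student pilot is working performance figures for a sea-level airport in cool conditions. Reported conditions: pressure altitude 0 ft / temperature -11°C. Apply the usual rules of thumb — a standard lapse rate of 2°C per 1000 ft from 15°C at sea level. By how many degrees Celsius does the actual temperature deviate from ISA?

ISA temperature at 0 ft = 15 − 2 × (0/1000) = 15°C.
Deviation = OAT − ISA = -11 − 15 = -26°C.

ISA-26°C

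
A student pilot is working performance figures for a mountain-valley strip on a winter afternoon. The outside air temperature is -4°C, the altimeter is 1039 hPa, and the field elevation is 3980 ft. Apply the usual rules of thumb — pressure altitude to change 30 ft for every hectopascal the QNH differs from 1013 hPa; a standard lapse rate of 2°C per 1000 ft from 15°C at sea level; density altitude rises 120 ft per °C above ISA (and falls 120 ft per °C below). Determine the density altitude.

1688 ft

Pressure altitude = 3980 + (1013 − 1039) × 30 = 3980 + (-780) = 3200 ft.
ISA temperature at 3200 ft = 15 − 2 × (3200/1000) = 8.6°C.
ISA deviation = -4 − 8.6 = -12.6°C.
Density altitude = 3200 + 120 × (-12.6) = 1688 ft.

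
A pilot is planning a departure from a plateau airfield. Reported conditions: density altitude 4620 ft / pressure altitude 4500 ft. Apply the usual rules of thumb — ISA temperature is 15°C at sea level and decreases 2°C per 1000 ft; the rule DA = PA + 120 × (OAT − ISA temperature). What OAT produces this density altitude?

7°C

Density altitude − pressure altitude = 4620 − 4500 = +120 ft.
At 120 ft/°C that is an ISA deviation of 120/120 = +1°C.
ISA temperature at 4500 ft = 15 − 2 × (4500/1000) = 6°C.
OAT = ISA + deviation = 6 + (+1) = 7°C.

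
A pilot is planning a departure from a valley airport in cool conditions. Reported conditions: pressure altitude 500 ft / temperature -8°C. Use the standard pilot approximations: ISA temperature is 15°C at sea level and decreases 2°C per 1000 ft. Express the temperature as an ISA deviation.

ISA-22°C

ISA temperature at 500 ft = 15 − 2 × (500/1000) = 14°C.
Deviation = OAT − ISA = -8 − 14 = -22°C.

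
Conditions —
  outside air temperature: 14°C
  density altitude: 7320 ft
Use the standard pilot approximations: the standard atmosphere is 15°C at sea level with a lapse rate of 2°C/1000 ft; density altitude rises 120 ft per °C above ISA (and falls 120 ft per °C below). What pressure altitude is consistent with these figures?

6000 ft

DA = PA + 120 × (OAT − (15 − 2·PA/1000)) = PA + 120·OAT − 1800 + 0.24·PA = 1.24·PA + 120·OAT − 1800.
So 1.24·PA = 7320 − 120 × 14 + 1800 = 7440.
PA = 7440 / 1.24 = 6000 ft.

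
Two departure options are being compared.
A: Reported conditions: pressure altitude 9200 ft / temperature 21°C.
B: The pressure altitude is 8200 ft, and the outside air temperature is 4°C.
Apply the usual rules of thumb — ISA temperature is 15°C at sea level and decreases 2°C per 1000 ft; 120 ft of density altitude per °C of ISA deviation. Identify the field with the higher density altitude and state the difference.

A by 3280 ft

A: ISA temp = -3.4°C, deviation +24.4°C, DA = 9200 + 120 × 24.4 = 12128 ft.
B: ISA temp = -1.4°C, deviation +5.4°C, DA = 8200 + 120 × 5.4 = 8848 ft.
A is higher by 12128 − 8848 = 3280 ft.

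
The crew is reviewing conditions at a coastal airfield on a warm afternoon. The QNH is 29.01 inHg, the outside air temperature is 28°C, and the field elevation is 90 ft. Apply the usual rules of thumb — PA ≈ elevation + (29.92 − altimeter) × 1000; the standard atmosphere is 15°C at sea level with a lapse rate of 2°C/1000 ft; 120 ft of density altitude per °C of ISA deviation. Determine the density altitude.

Pressure altitude = 90 + (29.92 − 29.01) × 1000 = 90 + (+910) = 1000 ft.
ISA temperature at 1000 ft = 15 − 2 × (1000/1000) = 13°C.
ISA deviation = 28 − 13 = +15°C.
Density altitude = 1000 + 120 × (15) = 2800 ft.

2800 ft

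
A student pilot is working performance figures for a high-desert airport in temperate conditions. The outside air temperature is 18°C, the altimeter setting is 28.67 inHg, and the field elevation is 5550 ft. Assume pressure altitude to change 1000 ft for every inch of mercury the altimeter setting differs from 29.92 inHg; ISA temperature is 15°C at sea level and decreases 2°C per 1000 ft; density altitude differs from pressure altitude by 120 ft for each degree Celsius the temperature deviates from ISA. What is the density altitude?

8792 ft

Pressure altitude = 5550 + (29.92 − 28.67) × 1000 = 5550 + (+1250) = 6800 ft.
ISA temperature at 6800 ft = 15 − 2 × (6800/1000) = 1.4°C.
ISA deviation = 18 − 1.4 = +16.6°C.
Density altitude = 6800 + 120 × (16.6) = 8792 ft.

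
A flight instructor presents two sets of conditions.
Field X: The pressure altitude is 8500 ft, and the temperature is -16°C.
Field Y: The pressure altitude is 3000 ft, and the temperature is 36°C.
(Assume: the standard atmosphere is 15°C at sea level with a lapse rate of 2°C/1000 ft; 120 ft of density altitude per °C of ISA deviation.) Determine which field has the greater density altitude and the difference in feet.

Field X by 580 ft

Field X: ISA temp = -2°C, deviation -14°C, DA = 8500 + 120 × (-14) = 6820 ft.
Field Y: ISA temp = 9°C, deviation +27°C, DA = 3000 + 120 × 27 = 6240 ft.
Field X is higher by 6820 − 6240 = 580 ft.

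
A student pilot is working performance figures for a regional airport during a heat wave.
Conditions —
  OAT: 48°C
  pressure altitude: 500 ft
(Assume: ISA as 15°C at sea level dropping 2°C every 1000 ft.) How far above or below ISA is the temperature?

ISA temperature at 500 ft = 15 − 2 × (500/1000) = 14°C.
Deviation = OAT − ISA = 48 − 14 = +34°C.

ISA+34°C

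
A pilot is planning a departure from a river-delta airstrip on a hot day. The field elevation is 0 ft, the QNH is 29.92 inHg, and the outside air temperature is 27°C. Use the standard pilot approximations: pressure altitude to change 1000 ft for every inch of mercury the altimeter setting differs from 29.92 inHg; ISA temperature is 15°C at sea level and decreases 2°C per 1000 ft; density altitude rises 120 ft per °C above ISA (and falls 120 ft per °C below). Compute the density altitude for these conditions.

Pressure altitude = 0 + (29.92 − 29.92) × 1000 = 0 + (0) = 0 ft.
ISA temperature at 0 ft = 15 − 2 × (0/1000) = 15°C.
ISA deviation = 27 − 15 = +12°C.
Density altitude = 0 + 120 × (12) = 1440 ft.

1440 ft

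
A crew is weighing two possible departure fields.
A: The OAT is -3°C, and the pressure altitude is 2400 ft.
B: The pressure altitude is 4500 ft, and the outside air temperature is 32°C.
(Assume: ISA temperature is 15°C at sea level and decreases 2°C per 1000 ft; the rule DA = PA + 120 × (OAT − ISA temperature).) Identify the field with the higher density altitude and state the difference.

A: ISA temp = 10.2°C, deviation -13.2°C, DA = 2400 + 120 × (-13.2) = 816 ft.
B: ISA temp = 6°C, deviation +26°C, DA = 4500 + 120 × 26 = 7620 ft.
B is higher by 7620 − 816 = 6804 ft.

B by 6804 ft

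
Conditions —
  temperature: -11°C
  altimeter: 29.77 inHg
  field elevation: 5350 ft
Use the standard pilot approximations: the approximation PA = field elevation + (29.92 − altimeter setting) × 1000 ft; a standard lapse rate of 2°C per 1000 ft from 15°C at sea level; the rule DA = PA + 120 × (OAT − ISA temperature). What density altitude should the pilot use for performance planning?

Pressure altitude = 5350 + (29.92 − 29.77) × 1000 = 5350 + (+150) = 5500 ft.
ISA temperature at 5500 ft = 15 − 2 × (5500/1000) = 4°C.
ISA deviation = -11 − 4 = -15°C.
Density altitude = 5500 + 120 × (-15) = 3700 ft.

3700 ft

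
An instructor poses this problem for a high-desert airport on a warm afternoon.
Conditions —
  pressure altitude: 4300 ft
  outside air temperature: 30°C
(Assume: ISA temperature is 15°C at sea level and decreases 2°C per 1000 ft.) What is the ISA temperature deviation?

ISA+23.6°C

ISA temperature at 4300 ft = 15 − 2 × (4300/1000) = 6.4°C.
Deviation = OAT − ISA = 30 − 6.4 = +23.6°C.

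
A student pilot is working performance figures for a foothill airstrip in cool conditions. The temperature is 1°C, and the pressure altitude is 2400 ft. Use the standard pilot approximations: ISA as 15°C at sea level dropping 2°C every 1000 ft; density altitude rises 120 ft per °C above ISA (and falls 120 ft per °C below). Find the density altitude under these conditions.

ISA temperature at 2400 ft = 15 − 2 × (2400/1000) = 10.2°C.
ISA deviation = 1 − 10.2 = -9.2°C.
Density altitude = 2400 + 120 × (-9.2) = 2400 + (-1104) = 1296 ft.

1296 ft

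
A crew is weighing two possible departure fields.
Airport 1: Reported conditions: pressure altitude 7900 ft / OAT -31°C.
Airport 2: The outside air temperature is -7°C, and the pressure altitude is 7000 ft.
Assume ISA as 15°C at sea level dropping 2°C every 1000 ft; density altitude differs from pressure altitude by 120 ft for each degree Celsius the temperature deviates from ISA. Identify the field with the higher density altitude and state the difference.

Airport 2 by 1764 ft

Airport 1: ISA temp = -0.8°C, deviation -30.2°C, DA = 7900 + 120 × (-30.2) = 4276 ft.
Airport 2: ISA temp = 1°C, deviation -8°C, DA = 7000 + 120 × (-8) = 6040 ft.
Airport 2 is higher by 6040 − 4276 = 1764 ft.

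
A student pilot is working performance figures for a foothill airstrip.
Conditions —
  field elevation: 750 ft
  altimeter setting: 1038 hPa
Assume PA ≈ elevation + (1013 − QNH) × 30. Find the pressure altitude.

0 ft

Pressure correction = (1013 − 1038) × 30 = -750 ft.
Pressure altitude = 750 + (-750) = 0 ft.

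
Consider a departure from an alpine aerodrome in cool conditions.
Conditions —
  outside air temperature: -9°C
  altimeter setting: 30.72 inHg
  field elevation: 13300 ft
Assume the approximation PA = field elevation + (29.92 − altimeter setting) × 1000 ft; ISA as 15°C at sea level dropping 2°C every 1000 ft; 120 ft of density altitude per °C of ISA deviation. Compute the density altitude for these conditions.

12620 ft

Pressure altitude = 13300 + (29.92 − 30.72) × 1000 = 13300 + (-800) = 12500 ft.
ISA temperature at 12500 ft = 15 − 2 × (12500/1000) = -10°C.
ISA deviation = -9 − (-10) = +1°C.
Density altitude = 12500 + 120 × (1) = 12620 ft.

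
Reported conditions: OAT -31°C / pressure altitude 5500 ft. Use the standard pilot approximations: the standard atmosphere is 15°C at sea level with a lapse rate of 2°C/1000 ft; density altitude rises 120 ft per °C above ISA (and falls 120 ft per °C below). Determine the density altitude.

1300 ft

ISA temperature at 5500 ft = 15 − 2 × (5500/1000) = 4°C.
ISA deviation = -31 − 4 = -35°C.
Density altitude = 5500 + 120 × (-35) = 5500 + (-4200) = 1300 ft.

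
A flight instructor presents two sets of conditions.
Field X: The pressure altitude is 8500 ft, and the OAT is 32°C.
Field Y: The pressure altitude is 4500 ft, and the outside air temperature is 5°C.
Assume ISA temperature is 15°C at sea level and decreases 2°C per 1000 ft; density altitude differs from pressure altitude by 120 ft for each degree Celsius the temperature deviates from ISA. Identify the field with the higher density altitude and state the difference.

Field X by 8200 ft

Field X: ISA temp = -2°C, deviation +34°C, DA = 8500 + 120 × 34 = 12580 ft.
Field Y: ISA temp = 6°C, deviation -1°C, DA = 4500 + 120 × (-1) = 4380 ft.
Field X is higher by 12580 − 4380 = 8200 ft.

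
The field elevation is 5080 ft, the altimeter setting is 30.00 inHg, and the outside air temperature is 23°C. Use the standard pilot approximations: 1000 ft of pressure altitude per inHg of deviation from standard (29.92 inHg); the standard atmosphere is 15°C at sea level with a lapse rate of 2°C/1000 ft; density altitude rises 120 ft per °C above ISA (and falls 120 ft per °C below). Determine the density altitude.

Pressure altitude = 5080 + (29.92 − 30.00) × 1000 = 5080 + (-80) = 5000 ft.
ISA temperature at 5000 ft = 15 − 2 × (5000/1000) = 5°C.
ISA deviation = 23 − 5 = +18°C.
Density altitude = 5000 + 120 × (18) = 7160 ft.

7160 ft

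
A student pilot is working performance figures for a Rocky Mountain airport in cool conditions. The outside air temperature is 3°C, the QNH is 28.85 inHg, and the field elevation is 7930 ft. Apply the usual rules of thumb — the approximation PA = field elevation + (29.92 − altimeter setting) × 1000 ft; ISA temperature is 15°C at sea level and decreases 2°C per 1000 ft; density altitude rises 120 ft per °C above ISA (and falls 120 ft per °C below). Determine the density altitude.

Pressure altitude = 7930 + (29.92 − 28.85) × 1000 = 7930 + (+1070) = 9000 ft.
ISA temperature at 9000 ft = 15 − 2 × (9000/1000) = -3°C.
ISA deviation = 3 − (-3) = +6°C.
Density altitude = 9000 + 120 × (6) = 9720 ft.

9720 ft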